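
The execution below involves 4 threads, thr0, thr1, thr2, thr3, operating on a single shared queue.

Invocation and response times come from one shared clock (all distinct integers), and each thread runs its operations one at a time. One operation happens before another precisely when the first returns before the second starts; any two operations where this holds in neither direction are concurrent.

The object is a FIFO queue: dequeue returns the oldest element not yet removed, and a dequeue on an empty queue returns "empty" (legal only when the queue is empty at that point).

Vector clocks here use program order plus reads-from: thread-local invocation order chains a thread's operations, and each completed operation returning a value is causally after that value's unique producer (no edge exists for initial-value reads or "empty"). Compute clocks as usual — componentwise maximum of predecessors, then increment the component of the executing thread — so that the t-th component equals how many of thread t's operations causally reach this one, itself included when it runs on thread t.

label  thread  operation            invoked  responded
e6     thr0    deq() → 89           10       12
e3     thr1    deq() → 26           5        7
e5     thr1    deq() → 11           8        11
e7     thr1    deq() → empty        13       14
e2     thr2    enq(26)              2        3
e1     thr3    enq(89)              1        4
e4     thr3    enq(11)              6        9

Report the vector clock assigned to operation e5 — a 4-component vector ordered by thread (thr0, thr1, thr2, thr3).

(0, 2, 1, 2)

e1 (invocation 1): nothing precedes it; thr3's component alone gives (0, 0, 0, 1)
e2 (invocation 2): nothing precedes it; thr2's component alone gives (0, 0, 1, 0)
from VC(e1)=(0, 0, 0, 1), e4 (invoked 6) maxes components and bumps thr3 → (0, 0, 0, 2)
from VC(e2)=(0, 0, 1, 0), e3 (invoked 5) maxes components and bumps thr1 → (0, 1, 1, 0)
from VC(e1)=(0, 0, 0, 1), e6 (invoked 10) maxes components and bumps thr0 → (1, 0, 0, 1)
from VC(e3)=(0, 1, 1, 0), VC(e4)=(0, 0, 0, 2), e5 (invoked 8) maxes components and bumps thr1 → (0, 2, 1, 2)
from VC(e5)=(0, 2, 1, 2), e7 (invoked 13) maxes components and bumps thr1 → (0, 3, 1, 2)
target: VC(e5) = (0, 2, 1, 2)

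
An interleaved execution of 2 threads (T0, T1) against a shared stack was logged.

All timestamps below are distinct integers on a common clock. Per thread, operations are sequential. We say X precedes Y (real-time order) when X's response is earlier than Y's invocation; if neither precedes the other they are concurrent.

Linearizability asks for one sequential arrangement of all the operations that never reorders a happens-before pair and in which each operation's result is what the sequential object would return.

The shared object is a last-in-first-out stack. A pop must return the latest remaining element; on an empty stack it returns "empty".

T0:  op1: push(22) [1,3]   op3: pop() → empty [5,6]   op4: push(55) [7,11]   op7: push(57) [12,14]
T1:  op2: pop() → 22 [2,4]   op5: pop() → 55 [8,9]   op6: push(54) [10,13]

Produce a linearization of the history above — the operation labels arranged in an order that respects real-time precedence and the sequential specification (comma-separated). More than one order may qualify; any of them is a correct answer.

after step 1 (op1 push(22)): stack <22>
after step 2 (op2 pop() → 22): stack <>
after step 3 (op3 pop() → empty): stack <>
after step 4 (op4 push(55)): stack <55>
after step 5 (op5 pop() → 55): stack <>
after step 6 (op6 push(54)): stack <54>
after step 7 (op7 push(57)): stack <54,57>

op1, op2, op3, op4, op5, op6, op7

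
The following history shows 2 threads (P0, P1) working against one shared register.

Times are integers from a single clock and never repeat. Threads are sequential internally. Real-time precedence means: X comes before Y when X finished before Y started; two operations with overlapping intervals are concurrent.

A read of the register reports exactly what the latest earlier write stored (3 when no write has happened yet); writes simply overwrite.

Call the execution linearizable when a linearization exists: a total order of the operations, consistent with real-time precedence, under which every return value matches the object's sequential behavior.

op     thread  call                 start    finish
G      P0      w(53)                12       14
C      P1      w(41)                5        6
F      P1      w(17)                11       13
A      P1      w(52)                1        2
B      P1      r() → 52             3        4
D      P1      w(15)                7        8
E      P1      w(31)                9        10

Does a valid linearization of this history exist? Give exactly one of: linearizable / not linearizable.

linearizable

witness order: A, B, C, D, E, F, G
after step 1 (A w(52)): value 52
after step 2 (B r() → 52): value 52
after step 3 (C w(41)): value 41
after step 4 (D w(15)): value 15
after step 5 (E w(31)): value 31
after step 6 (F w(17)): value 17
after step 7 (G w(53)): value 53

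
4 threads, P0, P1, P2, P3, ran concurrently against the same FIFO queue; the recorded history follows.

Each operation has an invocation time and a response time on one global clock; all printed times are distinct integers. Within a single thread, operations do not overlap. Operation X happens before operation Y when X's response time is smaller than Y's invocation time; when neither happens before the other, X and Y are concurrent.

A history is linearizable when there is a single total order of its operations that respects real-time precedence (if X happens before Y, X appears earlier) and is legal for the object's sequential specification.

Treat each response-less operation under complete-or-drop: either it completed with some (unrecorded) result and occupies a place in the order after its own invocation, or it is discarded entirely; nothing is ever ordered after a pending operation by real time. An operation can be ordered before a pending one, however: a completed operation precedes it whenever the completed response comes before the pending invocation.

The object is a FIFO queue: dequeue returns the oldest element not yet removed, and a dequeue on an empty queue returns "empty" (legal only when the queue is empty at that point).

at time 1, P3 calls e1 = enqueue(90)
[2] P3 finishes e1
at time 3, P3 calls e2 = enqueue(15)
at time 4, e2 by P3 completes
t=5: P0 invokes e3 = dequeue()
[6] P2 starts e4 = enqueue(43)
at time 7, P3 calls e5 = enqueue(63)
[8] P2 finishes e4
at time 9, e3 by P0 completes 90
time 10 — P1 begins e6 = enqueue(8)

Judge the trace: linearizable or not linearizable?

linearizable

one valid linearization: e1, e2, e3, e4
step 1: e1 enqueue(90) — queue <90>
step 2: e2 enqueue(15) — queue <90,15>
step 3: e3 dequeue() → 90 — queue <15>
step 4: e4 enqueue(43) — queue <15,43>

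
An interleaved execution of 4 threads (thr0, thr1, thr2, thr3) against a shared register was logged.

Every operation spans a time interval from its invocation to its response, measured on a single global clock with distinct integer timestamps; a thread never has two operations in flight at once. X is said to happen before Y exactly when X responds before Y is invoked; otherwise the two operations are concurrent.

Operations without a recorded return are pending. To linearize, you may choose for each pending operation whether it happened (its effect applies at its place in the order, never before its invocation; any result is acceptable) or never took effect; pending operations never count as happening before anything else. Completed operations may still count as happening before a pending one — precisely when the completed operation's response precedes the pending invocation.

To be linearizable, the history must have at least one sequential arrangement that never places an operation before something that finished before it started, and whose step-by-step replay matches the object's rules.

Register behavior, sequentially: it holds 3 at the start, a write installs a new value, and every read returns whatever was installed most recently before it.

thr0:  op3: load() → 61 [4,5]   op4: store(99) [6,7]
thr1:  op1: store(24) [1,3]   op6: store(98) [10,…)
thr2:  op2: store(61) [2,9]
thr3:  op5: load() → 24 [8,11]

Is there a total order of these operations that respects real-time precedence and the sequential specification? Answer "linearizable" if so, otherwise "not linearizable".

not linearizable

through event 10 a valid linearization exists; event 11 (op5 responding at time 11) ends that
no legal order exists: 5 real-time-consistent candidates over 5 completed register operations, all rejected
every completion of the 1 pending operation (op6) was checked; none linearizes
for example op1, op2, op3, op4, op5 (pending dropped) fails at step 5: op5 load() → 24 is not legal there
for example op1, op3, op2, op4, op5 (pending dropped) fails at step 2: op3 load() → 61 is not legal there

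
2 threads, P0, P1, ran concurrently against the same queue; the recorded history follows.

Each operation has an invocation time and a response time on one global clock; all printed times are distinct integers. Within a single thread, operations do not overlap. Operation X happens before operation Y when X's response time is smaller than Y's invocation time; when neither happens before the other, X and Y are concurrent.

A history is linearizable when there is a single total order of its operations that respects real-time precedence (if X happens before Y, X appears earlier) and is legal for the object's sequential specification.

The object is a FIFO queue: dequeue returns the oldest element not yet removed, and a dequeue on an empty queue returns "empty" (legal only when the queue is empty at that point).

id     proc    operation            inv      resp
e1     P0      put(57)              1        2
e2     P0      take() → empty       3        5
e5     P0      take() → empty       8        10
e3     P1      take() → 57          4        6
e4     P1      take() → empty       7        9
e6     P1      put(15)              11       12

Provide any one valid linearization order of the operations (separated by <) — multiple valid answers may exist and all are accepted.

e1 < e3 < e2 < e4 < e5 < e6

after step 1 (e1 put(57)): queue <57>
after step 2 (e3 take() → 57): queue <>
after step 3 (e2 take() → empty): queue <>
after step 4 (e4 take() → empty): queue <>
after step 5 (e5 take() → empty): queue <>
after step 6 (e6 put(15)): queue <15>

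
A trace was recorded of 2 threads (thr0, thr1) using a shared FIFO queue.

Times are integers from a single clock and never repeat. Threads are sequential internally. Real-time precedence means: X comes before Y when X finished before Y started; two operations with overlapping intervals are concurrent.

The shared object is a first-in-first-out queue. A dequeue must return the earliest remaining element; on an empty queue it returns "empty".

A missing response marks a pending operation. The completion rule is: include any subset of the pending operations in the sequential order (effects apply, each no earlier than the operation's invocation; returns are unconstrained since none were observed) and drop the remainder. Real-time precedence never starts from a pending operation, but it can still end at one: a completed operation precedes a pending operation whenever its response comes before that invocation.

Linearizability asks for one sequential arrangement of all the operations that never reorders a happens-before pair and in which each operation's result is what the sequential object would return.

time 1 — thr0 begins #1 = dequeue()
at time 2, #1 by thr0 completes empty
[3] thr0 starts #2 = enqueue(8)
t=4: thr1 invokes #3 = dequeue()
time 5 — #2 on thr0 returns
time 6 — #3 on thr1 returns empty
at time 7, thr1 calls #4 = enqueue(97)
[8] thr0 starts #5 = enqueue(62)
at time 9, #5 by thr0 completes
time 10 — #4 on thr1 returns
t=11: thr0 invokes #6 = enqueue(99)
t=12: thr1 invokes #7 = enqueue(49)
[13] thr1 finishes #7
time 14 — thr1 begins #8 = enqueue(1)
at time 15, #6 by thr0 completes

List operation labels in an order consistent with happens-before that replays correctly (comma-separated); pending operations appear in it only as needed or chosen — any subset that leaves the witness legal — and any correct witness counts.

after step 1 (#1 dequeue() → empty): queue <>
after step 2 (#3 dequeue() → empty): queue <>
after step 3 (#2 enqueue(8)): queue <8>
after step 4 (#4 enqueue(97)): queue <8,97>
after step 5 (#5 enqueue(62)): queue <8,97,62>
after step 6 (#6 enqueue(99)): queue <8,97,62,99>
after step 7 (#7 enqueue(49)): queue <8,97,62,99,49>

#1, #3, #2, #4, #5, #6, #7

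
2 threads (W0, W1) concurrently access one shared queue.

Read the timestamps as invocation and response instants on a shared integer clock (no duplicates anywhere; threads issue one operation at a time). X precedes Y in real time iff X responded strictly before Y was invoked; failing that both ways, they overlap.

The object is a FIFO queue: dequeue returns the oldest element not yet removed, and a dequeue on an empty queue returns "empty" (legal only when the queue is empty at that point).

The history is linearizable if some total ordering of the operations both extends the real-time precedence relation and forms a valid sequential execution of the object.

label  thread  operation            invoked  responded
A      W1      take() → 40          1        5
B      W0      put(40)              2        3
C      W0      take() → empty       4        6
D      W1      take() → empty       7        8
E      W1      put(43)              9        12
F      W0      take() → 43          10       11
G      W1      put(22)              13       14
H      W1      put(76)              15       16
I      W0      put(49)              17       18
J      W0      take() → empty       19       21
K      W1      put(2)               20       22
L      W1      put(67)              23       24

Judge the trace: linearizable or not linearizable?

not linearizable

prefix check: 1..20 passes, 1..21 fails once J's time-21 response joins
6 orders of the 10 completed queue ops respect real time; none is legal
include/drop combinations of the 1 pending operation (K) were all tried; none helps
take A, B, C, D, E, F, G, H, I, J (pending dropped): step 1 already fails, because A take() → 40 cannot occur there
take A, B, C, D, F, E, G, H, I, J (pending dropped): step 1 already fails, because A take() → 40 cannot occur there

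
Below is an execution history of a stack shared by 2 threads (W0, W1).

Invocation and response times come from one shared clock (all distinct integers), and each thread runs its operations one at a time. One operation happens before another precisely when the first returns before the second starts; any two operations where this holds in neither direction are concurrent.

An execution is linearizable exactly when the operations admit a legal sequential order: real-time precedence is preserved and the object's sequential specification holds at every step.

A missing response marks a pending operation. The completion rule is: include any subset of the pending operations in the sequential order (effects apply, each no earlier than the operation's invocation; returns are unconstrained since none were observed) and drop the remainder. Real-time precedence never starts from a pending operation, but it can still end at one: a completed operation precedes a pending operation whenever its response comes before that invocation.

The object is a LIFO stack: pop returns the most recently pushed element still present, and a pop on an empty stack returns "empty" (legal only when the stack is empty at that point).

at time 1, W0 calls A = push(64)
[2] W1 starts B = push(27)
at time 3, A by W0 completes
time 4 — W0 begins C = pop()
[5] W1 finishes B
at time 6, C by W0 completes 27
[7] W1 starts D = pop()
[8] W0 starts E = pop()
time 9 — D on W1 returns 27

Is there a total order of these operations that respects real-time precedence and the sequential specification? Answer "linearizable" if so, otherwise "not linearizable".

not linearizable

events 1..8 are fine; event 9 — the response of D at time 9 — makes the prefix non-linearizable
4 completed operations, 3 real-time-consistent orders — every stack replay fails
include/drop combinations of the 1 pending operation (E) were all tried; none helps
take A, B, C, D (pending dropped): step 4 already fails, because D pop() → 27 cannot occur there
take A, C, B, D (pending dropped): step 2 already fails, because C pop() → 27 cannot occur there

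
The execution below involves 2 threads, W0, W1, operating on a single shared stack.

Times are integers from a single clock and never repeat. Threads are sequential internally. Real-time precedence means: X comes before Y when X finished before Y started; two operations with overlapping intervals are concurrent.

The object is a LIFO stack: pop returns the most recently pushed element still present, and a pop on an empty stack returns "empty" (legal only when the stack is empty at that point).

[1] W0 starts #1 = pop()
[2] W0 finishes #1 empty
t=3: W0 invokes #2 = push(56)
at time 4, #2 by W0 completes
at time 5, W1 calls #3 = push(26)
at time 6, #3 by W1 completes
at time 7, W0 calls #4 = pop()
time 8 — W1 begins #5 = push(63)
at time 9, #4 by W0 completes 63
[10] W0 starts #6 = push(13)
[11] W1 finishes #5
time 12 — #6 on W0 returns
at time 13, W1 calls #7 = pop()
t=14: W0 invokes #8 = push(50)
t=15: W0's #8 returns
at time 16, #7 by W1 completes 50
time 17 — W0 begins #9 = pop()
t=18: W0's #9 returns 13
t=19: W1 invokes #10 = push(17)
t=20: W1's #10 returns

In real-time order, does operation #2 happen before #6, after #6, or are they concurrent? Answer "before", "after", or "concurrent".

before

#2 spans [3,4], #6 spans [10,12]
resp(#2)=4 < inv(#6)=10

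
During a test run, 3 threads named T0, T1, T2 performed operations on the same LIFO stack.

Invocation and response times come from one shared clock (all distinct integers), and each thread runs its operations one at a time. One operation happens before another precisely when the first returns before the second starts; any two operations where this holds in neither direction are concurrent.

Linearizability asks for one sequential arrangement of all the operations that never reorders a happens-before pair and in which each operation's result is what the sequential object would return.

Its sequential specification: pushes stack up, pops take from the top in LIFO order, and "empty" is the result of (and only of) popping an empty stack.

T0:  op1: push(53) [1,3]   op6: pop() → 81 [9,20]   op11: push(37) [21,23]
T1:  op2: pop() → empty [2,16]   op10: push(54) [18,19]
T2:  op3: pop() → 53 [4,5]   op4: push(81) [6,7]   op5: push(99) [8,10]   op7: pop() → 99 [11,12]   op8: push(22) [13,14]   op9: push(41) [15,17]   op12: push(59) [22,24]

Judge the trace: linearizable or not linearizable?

linearizable

a witness: op1, op3, op2, op4, op5, op7, op6, op8, op9, op10, op11, op12
1. op1 push(53), leaving stack <53>
2. op3 pop() → 53, leaving stack <>
3. op2 pop() → empty, leaving stack <>
4. op4 push(81), leaving stack <81>
5. op5 push(99), leaving stack <81,99>
6. op7 pop() → 99, leaving stack <81>
7. op6 pop() → 81, leaving stack <>
8. op8 push(22), leaving stack <22>
9. op9 push(41), leaving stack <22,41>
10. op10 push(54), leaving stack <22,41,54>
11. op11 push(37), leaving stack <22,41,54,37>
12. op12 push(59), leaving stack <22,41,54,37,59>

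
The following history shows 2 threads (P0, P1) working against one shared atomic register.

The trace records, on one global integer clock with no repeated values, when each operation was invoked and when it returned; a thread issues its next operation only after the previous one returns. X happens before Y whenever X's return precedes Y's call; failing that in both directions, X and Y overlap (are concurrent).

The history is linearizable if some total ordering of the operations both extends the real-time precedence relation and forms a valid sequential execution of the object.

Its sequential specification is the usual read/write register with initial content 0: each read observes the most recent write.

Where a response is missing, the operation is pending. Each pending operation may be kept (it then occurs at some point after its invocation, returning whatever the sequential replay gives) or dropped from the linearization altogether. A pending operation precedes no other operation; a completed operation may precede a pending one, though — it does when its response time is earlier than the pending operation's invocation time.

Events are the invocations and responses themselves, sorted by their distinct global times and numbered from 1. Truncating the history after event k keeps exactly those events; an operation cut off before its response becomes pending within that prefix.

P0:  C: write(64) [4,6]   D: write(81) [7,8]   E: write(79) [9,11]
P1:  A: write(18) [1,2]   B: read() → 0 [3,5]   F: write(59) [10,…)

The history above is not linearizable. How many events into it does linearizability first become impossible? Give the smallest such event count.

events 1..4 are linearizable; a witness order is A:
after step 1 (A write(18)): value 18
event 5 — B's response, time 5 — after it, nothing linearizes
completion choices over the 1 pending operation (C) were checked; none helps
take A, B (pending dropped): step 2 already fails, because B read() → 0 cannot occur there

5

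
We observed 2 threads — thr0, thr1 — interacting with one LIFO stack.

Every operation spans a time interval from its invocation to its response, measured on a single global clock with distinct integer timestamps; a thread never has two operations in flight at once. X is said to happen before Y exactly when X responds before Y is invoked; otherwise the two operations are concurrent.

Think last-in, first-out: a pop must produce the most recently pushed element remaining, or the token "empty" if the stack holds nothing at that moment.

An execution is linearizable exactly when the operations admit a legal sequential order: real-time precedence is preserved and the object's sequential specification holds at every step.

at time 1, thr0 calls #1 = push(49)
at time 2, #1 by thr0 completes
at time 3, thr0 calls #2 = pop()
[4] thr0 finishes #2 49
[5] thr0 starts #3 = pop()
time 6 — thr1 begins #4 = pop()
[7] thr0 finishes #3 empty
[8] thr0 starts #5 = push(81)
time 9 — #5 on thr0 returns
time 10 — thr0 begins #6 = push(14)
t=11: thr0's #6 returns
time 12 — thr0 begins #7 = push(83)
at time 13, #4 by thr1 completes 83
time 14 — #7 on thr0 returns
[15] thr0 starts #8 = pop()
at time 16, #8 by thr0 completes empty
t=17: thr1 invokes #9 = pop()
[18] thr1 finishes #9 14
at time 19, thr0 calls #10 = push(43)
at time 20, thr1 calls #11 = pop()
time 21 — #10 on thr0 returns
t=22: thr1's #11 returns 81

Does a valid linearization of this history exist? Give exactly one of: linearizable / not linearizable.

not linearizable

events 1..15 are fine; event 16 — the response of #8 at time 16 — makes the prefix non-linearizable
real-time-consistent orders of the 8 completed operations: 5 — all fail the LIFO stack replay
take #1, #2, #3, #4, #5, #6, #7, #8: step 4 already fails, because #4 pop() → 83 cannot occur there
take #1, #2, #3, #5, #4, #6, #7, #8: step 5 already fails, because #4 pop() → 83 cannot occur there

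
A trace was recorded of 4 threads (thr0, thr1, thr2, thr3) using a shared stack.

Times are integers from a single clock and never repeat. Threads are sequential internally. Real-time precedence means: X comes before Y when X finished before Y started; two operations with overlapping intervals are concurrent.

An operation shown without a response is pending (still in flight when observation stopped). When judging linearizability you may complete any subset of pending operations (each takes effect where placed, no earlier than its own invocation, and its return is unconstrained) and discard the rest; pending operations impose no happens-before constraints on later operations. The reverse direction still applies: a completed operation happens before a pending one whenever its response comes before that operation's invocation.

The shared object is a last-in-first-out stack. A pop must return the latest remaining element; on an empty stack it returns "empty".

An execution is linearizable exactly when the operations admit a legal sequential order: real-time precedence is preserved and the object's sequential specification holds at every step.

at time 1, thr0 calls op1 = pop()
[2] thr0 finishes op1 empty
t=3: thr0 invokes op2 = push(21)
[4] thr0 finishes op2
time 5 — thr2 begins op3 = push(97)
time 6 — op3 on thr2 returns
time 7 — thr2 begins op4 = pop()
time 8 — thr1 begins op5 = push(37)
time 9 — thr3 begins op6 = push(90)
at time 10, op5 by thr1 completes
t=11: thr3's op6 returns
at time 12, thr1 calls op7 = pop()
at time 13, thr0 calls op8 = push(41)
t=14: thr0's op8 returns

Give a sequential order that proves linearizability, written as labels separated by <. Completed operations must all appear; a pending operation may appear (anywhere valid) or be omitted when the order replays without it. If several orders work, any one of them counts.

op1 < op2 < op3 < op4 < op5 < op6 < op7 < op8

1. op1 pop() → empty, leaving stack <>
2. op2 push(21), leaving stack <21>
3. op3 push(97), leaving stack <21,97>
4. op4 pop() (pending, included), leaving stack <21>
5. op5 push(37), leaving stack <21,37>
6. op6 push(90), leaving stack <21,37,90>
7. op7 pop() (pending, included), leaving stack <21,37>
8. op8 push(41), leaving stack <21,37,41>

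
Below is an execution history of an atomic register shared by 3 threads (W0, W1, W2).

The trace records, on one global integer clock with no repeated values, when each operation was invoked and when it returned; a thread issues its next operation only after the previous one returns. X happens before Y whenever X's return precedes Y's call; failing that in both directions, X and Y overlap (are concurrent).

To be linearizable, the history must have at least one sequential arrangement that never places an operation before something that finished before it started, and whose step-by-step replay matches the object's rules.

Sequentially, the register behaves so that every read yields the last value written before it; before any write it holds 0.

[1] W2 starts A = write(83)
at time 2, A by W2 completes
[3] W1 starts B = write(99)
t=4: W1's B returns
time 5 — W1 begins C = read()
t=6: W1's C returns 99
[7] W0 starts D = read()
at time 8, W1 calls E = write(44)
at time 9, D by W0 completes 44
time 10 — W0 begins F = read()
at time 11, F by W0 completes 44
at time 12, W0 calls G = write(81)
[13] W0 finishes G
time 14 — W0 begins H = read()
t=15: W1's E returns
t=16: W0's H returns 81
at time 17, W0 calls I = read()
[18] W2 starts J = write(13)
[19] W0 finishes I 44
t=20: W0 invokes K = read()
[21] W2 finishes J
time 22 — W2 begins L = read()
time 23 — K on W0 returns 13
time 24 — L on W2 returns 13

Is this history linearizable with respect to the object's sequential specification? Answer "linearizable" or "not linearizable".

not linearizable

already the first 19 events (up to I's response at time 19) admit no linearization; the first 18 still do
every one of the 5 real-time-consistent orders over 9 completed atomic register ops fails the sequential spec
no completion choice of the 1 pending operation (J) rescues it — every subset was tried
e.g. A, B, C, D, E, F, G, H, I (pending dropped): illegal at step 4, since D read() → 44 cannot apply there
e.g. A, B, C, D, F, E, G, H, I (pending dropped): illegal at step 4, since D read() → 44 cannot apply there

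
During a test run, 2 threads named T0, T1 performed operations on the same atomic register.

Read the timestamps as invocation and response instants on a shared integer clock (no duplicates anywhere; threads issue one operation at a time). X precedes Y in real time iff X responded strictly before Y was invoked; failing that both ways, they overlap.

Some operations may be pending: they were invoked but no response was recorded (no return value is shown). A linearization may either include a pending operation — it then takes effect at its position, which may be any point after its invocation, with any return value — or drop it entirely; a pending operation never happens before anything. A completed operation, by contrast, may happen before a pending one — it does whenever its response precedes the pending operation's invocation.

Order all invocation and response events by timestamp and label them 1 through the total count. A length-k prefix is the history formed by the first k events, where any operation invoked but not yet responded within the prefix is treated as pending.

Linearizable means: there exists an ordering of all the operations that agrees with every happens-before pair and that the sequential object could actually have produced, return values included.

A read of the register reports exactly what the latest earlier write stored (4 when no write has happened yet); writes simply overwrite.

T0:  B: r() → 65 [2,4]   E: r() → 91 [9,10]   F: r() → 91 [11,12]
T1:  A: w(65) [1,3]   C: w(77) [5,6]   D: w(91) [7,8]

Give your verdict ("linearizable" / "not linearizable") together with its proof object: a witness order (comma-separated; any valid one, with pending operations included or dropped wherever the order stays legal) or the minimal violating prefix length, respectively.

1. A w(65), leaving value 65
2. B r() → 65, leaving value 65
3. C w(77), leaving value 77
4. D w(91), leaving value 91
5. E r() → 91, leaving value 91
6. F r() → 91, leaving value 91

linearizable — witness: A, B, C, D, E, F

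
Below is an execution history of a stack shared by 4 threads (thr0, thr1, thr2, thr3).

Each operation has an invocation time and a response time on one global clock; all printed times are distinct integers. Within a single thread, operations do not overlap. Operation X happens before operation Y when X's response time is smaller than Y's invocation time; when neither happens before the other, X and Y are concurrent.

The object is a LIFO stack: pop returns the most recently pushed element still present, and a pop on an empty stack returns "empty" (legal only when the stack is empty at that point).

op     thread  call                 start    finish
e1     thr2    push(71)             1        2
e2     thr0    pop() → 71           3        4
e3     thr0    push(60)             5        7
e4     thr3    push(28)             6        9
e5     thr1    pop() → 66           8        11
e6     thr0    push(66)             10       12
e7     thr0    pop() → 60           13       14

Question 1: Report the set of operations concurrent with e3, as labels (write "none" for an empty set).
Answer: e4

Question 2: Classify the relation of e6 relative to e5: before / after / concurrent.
Answer: concurrent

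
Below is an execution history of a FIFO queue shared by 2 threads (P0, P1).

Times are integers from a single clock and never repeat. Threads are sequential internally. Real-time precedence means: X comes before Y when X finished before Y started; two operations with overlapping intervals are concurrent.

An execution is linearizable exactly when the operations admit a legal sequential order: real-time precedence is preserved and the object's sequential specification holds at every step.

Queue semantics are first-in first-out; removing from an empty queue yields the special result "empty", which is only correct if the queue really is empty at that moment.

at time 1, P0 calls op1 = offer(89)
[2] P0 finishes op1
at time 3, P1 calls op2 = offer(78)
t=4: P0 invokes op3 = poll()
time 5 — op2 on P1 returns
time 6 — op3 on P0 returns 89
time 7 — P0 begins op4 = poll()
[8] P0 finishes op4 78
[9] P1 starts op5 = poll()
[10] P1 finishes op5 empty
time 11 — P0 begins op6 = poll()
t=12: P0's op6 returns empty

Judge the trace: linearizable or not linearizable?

linearizable

a witness: op1, op2, op3, op4, op5, op6
1. op1 offer(89), leaving queue <89>
2. op2 offer(78), leaving queue <89,78>
3. op3 poll() → 89, leaving queue <78>
4. op4 poll() → 78, leaving queue <>
5. op5 poll() → empty, leaving queue <>
6. op6 poll() → empty, leaving queue <>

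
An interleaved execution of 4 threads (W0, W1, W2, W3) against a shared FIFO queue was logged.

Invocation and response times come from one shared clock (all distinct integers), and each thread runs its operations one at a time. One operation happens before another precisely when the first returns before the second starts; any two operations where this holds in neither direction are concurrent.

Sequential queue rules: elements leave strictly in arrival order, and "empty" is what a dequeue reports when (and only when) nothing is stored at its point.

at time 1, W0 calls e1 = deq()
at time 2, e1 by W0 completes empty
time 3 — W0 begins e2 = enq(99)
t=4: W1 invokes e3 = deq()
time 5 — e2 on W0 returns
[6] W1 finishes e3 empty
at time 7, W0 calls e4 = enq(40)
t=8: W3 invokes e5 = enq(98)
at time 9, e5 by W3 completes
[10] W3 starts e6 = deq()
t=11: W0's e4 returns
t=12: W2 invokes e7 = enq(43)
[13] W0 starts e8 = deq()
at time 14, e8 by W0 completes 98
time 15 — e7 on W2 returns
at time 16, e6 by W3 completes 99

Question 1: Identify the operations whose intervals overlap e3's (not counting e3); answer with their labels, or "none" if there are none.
e2

e3 spans [4,6]: anything still running between times 4 and 6 counts as concurrent
e1 [1,2]: before
e2 [3,5]: concurrent
e4 [7,11]: after
e5 [8,9]: after
e6 [10,16]: after
e7 [12,15]: after
e8 [13,14]: after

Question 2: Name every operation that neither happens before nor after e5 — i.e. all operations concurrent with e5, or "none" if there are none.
e4

concurrent with e5 ([8,9]): every op whose interval crosses 8..9
e1 [1,2]: before
e2 [3,5]: before
e3 [4,6]: before
e4 [7,11]: concurrent
e6 [10,16]: after
e7 [12,15]: after
e8 [13,14]: after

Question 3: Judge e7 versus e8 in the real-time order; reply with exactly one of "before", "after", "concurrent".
concurrent

e7 spans [12,15], e8 spans [13,14]
the intervals overlap in both directions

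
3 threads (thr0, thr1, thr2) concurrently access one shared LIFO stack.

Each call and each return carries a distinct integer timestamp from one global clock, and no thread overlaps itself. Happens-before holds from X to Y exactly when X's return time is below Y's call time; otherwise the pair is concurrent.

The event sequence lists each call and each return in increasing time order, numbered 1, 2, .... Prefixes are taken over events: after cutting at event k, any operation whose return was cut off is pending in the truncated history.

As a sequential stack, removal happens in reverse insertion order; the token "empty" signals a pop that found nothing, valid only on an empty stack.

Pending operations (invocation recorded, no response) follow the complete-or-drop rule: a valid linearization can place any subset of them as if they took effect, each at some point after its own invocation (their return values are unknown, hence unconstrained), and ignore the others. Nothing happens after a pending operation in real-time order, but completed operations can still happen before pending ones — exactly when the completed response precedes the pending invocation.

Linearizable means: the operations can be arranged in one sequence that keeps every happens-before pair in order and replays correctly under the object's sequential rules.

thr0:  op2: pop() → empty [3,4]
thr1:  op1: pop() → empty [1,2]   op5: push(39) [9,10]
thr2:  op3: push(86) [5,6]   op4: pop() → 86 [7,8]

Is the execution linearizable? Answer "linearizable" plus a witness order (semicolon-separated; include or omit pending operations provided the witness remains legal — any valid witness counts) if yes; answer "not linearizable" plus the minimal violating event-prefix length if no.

linearizable — witness: op1; op2; op3; op4; op5

after step 1 (op1 pop() → empty): stack <>
after step 2 (op2 pop() → empty): stack <>
after step 3 (op3 push(86)): stack <86>
after step 4 (op4 pop() → 86): stack <>
after step 5 (op5 push(39)): stack <39>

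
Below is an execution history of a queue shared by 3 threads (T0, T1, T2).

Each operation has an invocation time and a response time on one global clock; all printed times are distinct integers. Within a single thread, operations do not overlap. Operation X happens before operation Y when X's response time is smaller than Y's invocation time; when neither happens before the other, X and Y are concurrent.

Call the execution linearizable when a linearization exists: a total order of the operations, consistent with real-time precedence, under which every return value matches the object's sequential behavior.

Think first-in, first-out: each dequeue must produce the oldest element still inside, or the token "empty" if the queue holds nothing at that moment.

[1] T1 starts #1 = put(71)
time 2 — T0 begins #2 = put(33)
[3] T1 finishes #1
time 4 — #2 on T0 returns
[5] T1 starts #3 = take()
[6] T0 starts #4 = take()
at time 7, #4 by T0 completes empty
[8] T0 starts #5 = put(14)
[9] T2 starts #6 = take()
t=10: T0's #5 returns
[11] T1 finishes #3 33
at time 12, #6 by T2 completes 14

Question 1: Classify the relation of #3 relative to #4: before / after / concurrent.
Answer: concurrent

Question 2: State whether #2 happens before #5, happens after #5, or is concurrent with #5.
Answer: before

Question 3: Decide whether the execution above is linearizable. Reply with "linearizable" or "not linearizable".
through event 6 a valid linearization exists; event 7 (#4 responding at time 7) ends that
real-time-consistent orders of the 3 completed operations: 2 — all fail the queue replay
no completion choice of the 1 pending operation (#3) rescues it — every subset was tried
take #1, #2, #4 (pending dropped): step 3 already fails, because #4 take() → empty cannot occur there
take #2, #1, #4 (pending dropped): step 3 already fails, because #4 take() → empty cannot occur there

not linearizable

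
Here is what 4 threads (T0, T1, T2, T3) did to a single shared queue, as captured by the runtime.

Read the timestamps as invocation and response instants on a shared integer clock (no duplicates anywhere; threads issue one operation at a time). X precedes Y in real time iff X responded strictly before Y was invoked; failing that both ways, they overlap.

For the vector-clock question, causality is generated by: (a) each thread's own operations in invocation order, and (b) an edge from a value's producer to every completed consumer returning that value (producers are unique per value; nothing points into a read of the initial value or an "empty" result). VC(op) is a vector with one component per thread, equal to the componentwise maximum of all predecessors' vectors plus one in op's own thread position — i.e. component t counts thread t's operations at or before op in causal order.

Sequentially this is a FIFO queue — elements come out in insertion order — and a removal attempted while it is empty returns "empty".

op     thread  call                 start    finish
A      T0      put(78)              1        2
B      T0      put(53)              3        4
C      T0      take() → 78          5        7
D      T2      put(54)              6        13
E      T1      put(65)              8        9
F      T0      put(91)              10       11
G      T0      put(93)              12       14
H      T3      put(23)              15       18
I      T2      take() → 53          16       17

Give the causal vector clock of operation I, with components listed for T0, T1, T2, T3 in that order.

(2, 0, 2, 0)

no predecessors for H (invoked 15): T3 increments from zero → (0, 0, 0, 1)
no predecessors for D (invoked 6): T2 increments from zero → (0, 0, 1, 0)
no predecessors for E (invoked 8): T1 increments from zero → (0, 1, 0, 0)
no predecessors for A (invoked 1): T0 increments from zero → (1, 0, 0, 0)
B (invocation 3): componentwise max over VC(A)=(1, 0, 0, 0), +1 at T0, giving (2, 0, 0, 0)
C (invocation 5): componentwise max over VC(A)=(1, 0, 0, 0), VC(B)=(2, 0, 0, 0), +1 at T0, giving (3, 0, 0, 0)
I (invocation 16): componentwise max over VC(B)=(2, 0, 0, 0), VC(D)=(0, 0, 1, 0), +1 at T2, giving (2, 0, 2, 0)
F (invocation 10): componentwise max over VC(C)=(3, 0, 0, 0), +1 at T0, giving (4, 0, 0, 0)
G (invocation 12): componentwise max over VC(F)=(4, 0, 0, 0), +1 at T0, giving (5, 0, 0, 0)
target: VC(I) = (2, 0, 2, 0)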